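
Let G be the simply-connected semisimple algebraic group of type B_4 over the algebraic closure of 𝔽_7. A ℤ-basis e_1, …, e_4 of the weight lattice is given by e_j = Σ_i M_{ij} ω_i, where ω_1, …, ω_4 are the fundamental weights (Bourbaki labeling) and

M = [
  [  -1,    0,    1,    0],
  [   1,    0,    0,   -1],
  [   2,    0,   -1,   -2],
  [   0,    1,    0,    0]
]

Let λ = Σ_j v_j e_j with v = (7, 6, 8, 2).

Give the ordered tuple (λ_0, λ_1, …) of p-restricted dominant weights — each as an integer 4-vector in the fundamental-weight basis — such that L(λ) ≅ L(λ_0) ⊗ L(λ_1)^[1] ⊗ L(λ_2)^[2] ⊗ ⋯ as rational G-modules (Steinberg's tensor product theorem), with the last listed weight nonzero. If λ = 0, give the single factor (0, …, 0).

((1, 5, 2, 6),)

ω-coordinates c = M·v, v = (7, 6, 8, 2):
  c_1 = -1*7 + 0*6 + 1*8 + 0*2 = 1
  c_2 = 1*7 + 0*6 + 0*8 + -1*2 = 5
  c_3 = 2*7 + 0*6 + -1*8 + -2*2 = 2
  c_4 = 0*7 + 1*6 + 0*8 + 0*2 = 6
Writing each c_i in base p = 7:
  c_1 = 1 = 1·7^0
  c_2 = 5 = 5·7^0
  c_3 = 2 = 2·7^0
  c_4 = 6 = 6·7^0
λ_0 = (1, 5, 2, 6)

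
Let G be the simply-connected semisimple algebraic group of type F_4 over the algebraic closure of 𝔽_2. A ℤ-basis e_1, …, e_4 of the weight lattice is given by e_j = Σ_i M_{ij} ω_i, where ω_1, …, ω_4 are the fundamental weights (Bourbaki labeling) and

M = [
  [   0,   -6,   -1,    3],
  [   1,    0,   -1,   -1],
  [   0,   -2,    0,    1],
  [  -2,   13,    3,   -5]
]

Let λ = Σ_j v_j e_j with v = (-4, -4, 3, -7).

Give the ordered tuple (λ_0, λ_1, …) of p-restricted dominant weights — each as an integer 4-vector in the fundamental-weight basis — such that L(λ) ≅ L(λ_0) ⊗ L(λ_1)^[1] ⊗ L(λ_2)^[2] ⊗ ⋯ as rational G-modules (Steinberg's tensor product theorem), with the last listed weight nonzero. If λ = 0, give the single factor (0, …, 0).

Compute c_i = Σ_j M_{ij} v_j with v = (-4, -4, 3, -7):
  c_1 = (0)·(-4) + (-6)·(-4) + (-1)·(3) + (3)·(-7) = 0
  c_2 = (1)·(-4) + (0)·(-4) + (-1)·(3) + (-1)·(-7) = 0
  c_3 = (0)·(-4) + (-2)·(-4) + (0)·(3) + (1)·(-7) = 1
  c_4 = (-2)·(-4) + (13)·(-4) + (3)·(3) + (-5)·(-7) = 0
Writing each c_i in base p = 2:
  c_1 = 0
  c_2 = 0
  c_3 = 1 = 1·2^0
  c_4 = 0
λ_0 = (0, 0, 1, 0)

((0, 0, 1, 0),)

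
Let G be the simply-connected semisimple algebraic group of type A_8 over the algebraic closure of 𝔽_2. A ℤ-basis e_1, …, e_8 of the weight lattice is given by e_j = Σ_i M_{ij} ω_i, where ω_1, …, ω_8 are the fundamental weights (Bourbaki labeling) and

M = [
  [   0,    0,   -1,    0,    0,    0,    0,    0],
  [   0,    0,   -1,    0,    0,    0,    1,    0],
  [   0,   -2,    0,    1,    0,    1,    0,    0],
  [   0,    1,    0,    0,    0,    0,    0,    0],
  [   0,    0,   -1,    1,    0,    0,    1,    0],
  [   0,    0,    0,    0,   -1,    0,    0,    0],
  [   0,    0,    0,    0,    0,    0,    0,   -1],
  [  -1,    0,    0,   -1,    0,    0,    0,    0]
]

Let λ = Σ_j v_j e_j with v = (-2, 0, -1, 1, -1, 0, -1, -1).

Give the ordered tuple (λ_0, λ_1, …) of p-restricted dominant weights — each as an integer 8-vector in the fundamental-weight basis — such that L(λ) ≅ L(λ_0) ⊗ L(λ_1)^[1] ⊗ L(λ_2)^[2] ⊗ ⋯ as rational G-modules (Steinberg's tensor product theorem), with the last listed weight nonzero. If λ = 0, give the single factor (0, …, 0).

((1, 0, 1, 0, 1, 1, 1, 1),)

Converting to the ω-basis (c_i = row i of M dotted with v = (-2, 0, -1, 1, -1, 0, -1, -1)):
  c_1 = 0*-2 + 0*0 + -1*-1 + 0*1 + 0*-1 + 0*0 + 0*-1 + 0*-1 = 1
  c_2 = 0*-2 + 0*0 + -1*-1 + 0*1 + 0*-1 + 0*0 + 1*-1 + 0*-1 = 0
  c_3 = 0*-2 + -2*0 + 0*-1 + 1*1 + 0*-1 + 1*0 + 0*-1 + 0*-1 = 1
  c_4 = 0*-2 + 1*0 + 0*-1 + 0*1 + 0*-1 + 0*0 + 0*-1 + 0*-1 = 0
  c_5 = 0*-2 + 0*0 + -1*-1 + 1*1 + 0*-1 + 0*0 + 1*-1 + 0*-1 = 1
  c_6 = 0*-2 + 0*0 + 0*-1 + 0*1 + -1*-1 + 0*0 + 0*-1 + 0*-1 = 1
  c_7 = 0*-2 + 0*0 + 0*-1 + 0*1 + 0*-1 + 0*0 + 0*-1 + -1*-1 = 1
  c_8 = -1*-2 + 0*0 + 0*-1 + -1*1 + 0*-1 + 0*0 + 0*-1 + 0*-1 = 1
Expand coordinatewise in base 2:
  c_1 = 1 = 1·2^0
  c_2 = 0
  c_3 = 1 = 1·2^0
  c_4 = 0
  c_5 = 1 = 1·2^0
  c_6 = 1 = 1·2^0
  c_7 = 1 = 1·2^0
  c_8 = 1 = 1·2^0
p-restricted factor λ_0 = (1, 0, 1, 0, 1, 1, 1, 1)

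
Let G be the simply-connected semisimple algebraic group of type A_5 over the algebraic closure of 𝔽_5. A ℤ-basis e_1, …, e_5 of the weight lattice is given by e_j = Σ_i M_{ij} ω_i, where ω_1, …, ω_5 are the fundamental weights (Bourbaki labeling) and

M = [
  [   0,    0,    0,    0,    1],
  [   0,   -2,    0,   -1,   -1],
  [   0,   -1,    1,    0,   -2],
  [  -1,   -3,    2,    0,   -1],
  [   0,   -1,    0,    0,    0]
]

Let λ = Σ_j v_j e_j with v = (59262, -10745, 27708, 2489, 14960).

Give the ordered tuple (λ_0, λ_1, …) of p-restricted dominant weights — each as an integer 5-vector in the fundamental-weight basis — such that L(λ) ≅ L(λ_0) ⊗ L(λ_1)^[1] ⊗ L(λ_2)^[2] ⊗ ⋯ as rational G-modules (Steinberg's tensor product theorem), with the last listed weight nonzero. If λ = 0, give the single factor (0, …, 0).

In the fundamental-weight basis, λ has coordinates c = M·v (v = (59262, -10745, 27708, 2489, 14960)):
  c_1 = 0*59262 + 0*-10745 + 0*27708 + 0*2489 + 1*14960 = 14960
  c_2 = 0*59262 + -2*-10745 + 0*27708 + -1*2489 + -1*14960 = 4041
  c_3 = 0*59262 + -1*-10745 + 1*27708 + 0*2489 + -2*14960 = 8533
  c_4 = -1*59262 + -3*-10745 + 2*27708 + 0*2489 + -1*14960 = 13429
  c_5 = 0*59262 + -1*-10745 + 0*27708 + 0*2489 + 0*14960 = 10745
Expand coordinatewise in base 5:
  c_1 = 14960 = 0·5^0 + 2·5^1 + 3·5^2 + 4·5^3 + 3·5^4 + 4·5^5
  c_2 = 4041 = 1·5^0 + 3·5^1 + 1·5^2 + 2·5^3 + 1·5^4 + 1·5^5
  c_3 = 8533 = 3·5^0 + 1·5^1 + 1·5^2 + 3·5^3 + 3·5^4 + 2·5^5
  c_4 = 13429 = 4·5^0 + 0·5^1 + 2·5^2 + 2·5^3 + 1·5^4 + 4·5^5
  c_5 = 10745 = 0·5^0 + 4·5^1 + 4·5^2 + 0·5^3 + 2·5^4 + 3·5^5
Factor λ_0 = (0, 1, 3, 4, 0)
Factor λ_1 = (2, 3, 1, 0, 4)
Factor λ_2 = (3, 1, 1, 2, 4)
Factor λ_3 = (4, 2, 3, 2, 0)
Factor λ_4 = (3, 1, 3, 1, 2)
Factor λ_5 = (4, 1, 2, 4, 3)

((0, 1, 3, 4, 0), (2, 3, 1, 0, 4), (3, 1, 1, 2, 4), (4, 2, 3, 2, 0), (3, 1, 3, 1, 2), (4, 1, 2, 4, 3))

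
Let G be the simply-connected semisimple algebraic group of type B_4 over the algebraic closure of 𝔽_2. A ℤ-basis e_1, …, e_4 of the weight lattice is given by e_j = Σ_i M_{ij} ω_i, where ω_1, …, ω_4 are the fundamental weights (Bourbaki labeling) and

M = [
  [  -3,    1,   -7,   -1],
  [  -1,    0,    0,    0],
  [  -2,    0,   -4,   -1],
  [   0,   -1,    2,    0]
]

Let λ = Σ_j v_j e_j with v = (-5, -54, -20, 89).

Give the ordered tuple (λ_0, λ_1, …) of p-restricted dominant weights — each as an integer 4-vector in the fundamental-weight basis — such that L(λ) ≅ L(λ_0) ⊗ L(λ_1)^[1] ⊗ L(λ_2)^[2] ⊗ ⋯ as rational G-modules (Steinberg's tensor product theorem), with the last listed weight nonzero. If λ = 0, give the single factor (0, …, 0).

In the fundamental-weight basis, λ has coordinates c = M·v (v = (-5, -54, -20, 89)):
  c_1 = (-3)·(-5) + (1)·(-54) + (-7)·(-20) + (-1)·(89) = 12
  c_2 = (-1)·(-5) + (0)·(-54) + (0)·(-20) + (0)·(89) = 5
  c_3 = (-2)·(-5) + (0)·(-54) + (-4)·(-20) + (-1)·(89) = 1
  c_4 = (0)·(-5) + (-1)·(-54) + (2)·(-20) + (0)·(89) = 14
Writing each c_i in base p = 2:
  c_1 = 12 = 0·2^0 + 0·2^1 + 1·2^2 + 1·2^3
  c_2 = 5 = 1·2^0 + 0·2^1 + 1·2^2
  c_3 = 1 = 1·2^0
  c_4 = 14 = 0·2^0 + 1·2^1 + 1·2^2 + 1·2^3
Factor λ_0 = (0, 1, 1, 0)
Factor λ_1 = (0, 0, 0, 1)
Factor λ_2 = (1, 1, 0, 1)
Factor λ_3 = (1, 0, 0, 1)

((0, 1, 1, 0), (0, 0, 0, 1), (1, 1, 0, 1), (1, 0, 0, 1))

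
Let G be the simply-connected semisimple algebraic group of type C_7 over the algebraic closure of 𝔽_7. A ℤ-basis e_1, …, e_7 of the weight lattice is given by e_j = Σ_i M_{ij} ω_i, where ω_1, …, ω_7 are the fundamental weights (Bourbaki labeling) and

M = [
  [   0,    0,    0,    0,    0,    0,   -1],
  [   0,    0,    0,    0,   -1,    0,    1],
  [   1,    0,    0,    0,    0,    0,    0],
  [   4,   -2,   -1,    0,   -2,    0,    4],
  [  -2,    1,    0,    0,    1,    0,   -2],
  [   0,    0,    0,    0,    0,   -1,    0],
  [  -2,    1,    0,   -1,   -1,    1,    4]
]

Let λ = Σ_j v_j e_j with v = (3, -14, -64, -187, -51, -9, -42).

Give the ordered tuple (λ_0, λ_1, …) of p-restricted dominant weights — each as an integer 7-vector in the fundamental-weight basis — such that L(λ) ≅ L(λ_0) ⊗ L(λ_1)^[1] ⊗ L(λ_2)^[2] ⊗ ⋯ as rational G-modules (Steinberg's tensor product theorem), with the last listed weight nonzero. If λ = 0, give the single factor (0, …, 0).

Compute c_i = Σ_j M_{ij} v_j with v = (3, -14, -64, -187, -51, -9, -42):
  c_1 = 0·3 + (0)·(-14) + (0)·(-64) + (0)·(-187) + (0)·(-51) + (0)·(-9) + (-1)·(-42) = 42
  c_2 = 0·3 + (0)·(-14) + (0)·(-64) + (0)·(-187) + (-1)·(-51) + (0)·(-9) + (1)·(-42) = 9
  c_3 = 1·3 + (0)·(-14) + (0)·(-64) + (0)·(-187) + (0)·(-51) + (0)·(-9) + (0)·(-42) = 3
  c_4 = 4·3 + (-2)·(-14) + (-1)·(-64) + (0)·(-187) + (-2)·(-51) + (0)·(-9) + (4)·(-42) = 38
  c_5 = (-2)·(3) + (1)·(-14) + (0)·(-64) + (0)·(-187) + (1)·(-51) + (0)·(-9) + (-2)·(-42) = 13
  c_6 = 0·3 + (0)·(-14) + (0)·(-64) + (0)·(-187) + (0)·(-51) + (-1)·(-9) + (0)·(-42) = 9
  c_7 = (-2)·(3) + (1)·(-14) + (0)·(-64) + (-1)·(-187) + (-1)·(-51) + (1)·(-9) + (4)·(-42) = 41
Writing each c_i in base p = 7:
  c_1 = 42 = 0·7^0 + 6·7^1
  c_2 = 9 = 2·7^0 + 1·7^1
  c_3 = 3 = 3·7^0
  c_4 = 38 = 3·7^0 + 5·7^1
  c_5 = 13 = 6·7^0 + 1·7^1
  c_6 = 9 = 2·7^0 + 1·7^1
  c_7 = 41 = 6·7^0 + 5·7^1
λ_0 = (0, 2, 3, 3, 6, 2, 6)
λ_1 = (6, 1, 0, 5, 1, 1, 5)

((0, 2, 3, 3, 6, 2, 6), (6, 1, 0, 5, 1, 1, 5))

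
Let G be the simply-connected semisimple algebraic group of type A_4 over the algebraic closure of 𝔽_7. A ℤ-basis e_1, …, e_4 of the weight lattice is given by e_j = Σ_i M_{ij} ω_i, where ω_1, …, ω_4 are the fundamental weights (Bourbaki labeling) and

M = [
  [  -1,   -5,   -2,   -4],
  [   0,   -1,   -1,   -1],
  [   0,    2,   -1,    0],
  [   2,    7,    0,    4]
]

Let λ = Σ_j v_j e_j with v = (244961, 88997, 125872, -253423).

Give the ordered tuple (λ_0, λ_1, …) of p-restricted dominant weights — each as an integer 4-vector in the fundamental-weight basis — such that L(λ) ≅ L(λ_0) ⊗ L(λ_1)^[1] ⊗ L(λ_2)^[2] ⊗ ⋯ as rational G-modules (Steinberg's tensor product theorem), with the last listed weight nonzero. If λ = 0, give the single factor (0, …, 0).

Change of basis e → ω: c = M·v where v = (244961, 88997, 125872, -253423):
  c_1 = -1*244961 + -5*88997 + -2*125872 + -4*-253423 = 72002
  c_2 = 0*244961 + -1*88997 + -1*125872 + -1*-253423 = 38554
  c_3 = 0*244961 + 2*88997 + -1*125872 + 0*-253423 = 52122
  c_4 = 2*244961 + 7*88997 + 0*125872 + 4*-253423 = 99209
Writing each c_i in base p = 7:
  c_1 = 72002 = 0·7^0 + 3·7^1 + 6·7^2 + 6·7^3 + 1·7^4 + 4·7^5
  c_2 = 38554 = 5·7^0 + 5·7^1 + 2·7^2 + 0·7^3 + 2·7^4 + 2·7^5
  c_3 = 52122 = 0·7^0 + 5·7^1 + 6·7^2 + 4·7^3 + 0·7^4 + 3·7^5
  c_4 = 99209 = 5·7^0 + 4·7^1 + 1·7^2 + 2·7^3 + 6·7^4 + 5·7^5
λ_0 = (0, 5, 0, 5)
λ_1 = (3, 5, 5, 4)
λ_2 = (6, 2, 6, 1)
λ_3 = (6, 0, 4, 2)
λ_4 = (1, 2, 0, 6)
λ_5 = (4, 2, 3, 5)

((0, 5, 0, 5), (3, 5, 5, 4), (6, 2, 6, 1), (6, 0, 4, 2), (1, 2, 0, 6), (4, 2, 3, 5))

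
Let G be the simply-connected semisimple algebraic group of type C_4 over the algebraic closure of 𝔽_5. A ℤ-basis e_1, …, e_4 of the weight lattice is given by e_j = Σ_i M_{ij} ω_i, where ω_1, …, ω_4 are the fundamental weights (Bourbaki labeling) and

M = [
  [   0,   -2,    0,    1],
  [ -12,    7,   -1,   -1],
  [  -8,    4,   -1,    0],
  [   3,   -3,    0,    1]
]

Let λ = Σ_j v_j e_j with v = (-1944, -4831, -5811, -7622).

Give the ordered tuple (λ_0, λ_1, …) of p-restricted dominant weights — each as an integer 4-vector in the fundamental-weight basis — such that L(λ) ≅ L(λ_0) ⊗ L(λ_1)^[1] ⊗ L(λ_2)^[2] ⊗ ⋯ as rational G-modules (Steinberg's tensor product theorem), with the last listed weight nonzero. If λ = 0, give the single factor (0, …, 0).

In the fundamental-weight basis, λ has coordinates c = M·v (v = (-1944, -4831, -5811, -7622)):
  c_1 = 0*-1944 + -2*-4831 + 0*-5811 + 1*-7622 = 2040
  c_2 = -12*-1944 + 7*-4831 + -1*-5811 + -1*-7622 = 2944
  c_3 = -8*-1944 + 4*-4831 + -1*-5811 + 0*-7622 = 2039
  c_4 = 3*-1944 + -3*-4831 + 0*-5811 + 1*-7622 = 1039
Base-5 expansion of each c_i:
  c_1 = 2040 = 0·5^0 + 3·5^1 + 1·5^2 + 1·5^3 + 3·5^4
  c_2 = 2944 = 4·5^0 + 3·5^1 + 2·5^2 + 3·5^3 + 4·5^4
  c_3 = 2039 = 4·5^0 + 2·5^1 + 1·5^2 + 1·5^3 + 3·5^4
  c_4 = 1039 = 4·5^0 + 2·5^1 + 1·5^2 + 3·5^3 + 1·5^4
λ_0 = (0, 4, 4, 4)
λ_1 = (3, 3, 2, 2)
λ_2 = (1, 2, 1, 1)
λ_3 = (1, 3, 1, 3)
λ_4 = (3, 4, 3, 1)

((0, 4, 4, 4), (3, 3, 2, 2), (1, 2, 1, 1), (1, 3, 1, 3), (3, 4, 3, 1))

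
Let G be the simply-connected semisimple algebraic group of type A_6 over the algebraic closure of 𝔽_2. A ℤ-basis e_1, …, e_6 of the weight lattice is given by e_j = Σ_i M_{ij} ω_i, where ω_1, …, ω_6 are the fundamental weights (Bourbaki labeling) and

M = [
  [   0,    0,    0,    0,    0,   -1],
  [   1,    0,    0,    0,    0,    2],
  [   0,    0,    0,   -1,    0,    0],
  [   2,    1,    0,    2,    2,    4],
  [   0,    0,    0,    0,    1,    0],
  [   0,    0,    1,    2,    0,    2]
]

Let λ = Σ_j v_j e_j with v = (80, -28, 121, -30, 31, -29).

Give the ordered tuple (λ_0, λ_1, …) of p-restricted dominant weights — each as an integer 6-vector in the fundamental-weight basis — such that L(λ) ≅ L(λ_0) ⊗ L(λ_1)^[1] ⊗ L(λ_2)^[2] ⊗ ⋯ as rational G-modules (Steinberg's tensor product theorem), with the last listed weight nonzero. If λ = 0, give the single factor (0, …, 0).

((1, 0, 0, 0, 1, 1), (0, 1, 1, 1, 1, 1), (1, 1, 1, 0, 1, 0), (1, 0, 1, 0, 1, 0), (1, 1, 1, 1, 1, 0))

In the fundamental-weight basis, λ has coordinates c = M·v (v = (80, -28, 121, -30, 31, -29)):
  c_1 = 0·80 + (0)·(-28) + 0·121 + (0)·(-30) + 0·31 + (-1)·(-29) = 29
  c_2 = 1·80 + (0)·(-28) + 0·121 + (0)·(-30) + 0·31 + (2)·(-29) = 22
  c_3 = 0·80 + (0)·(-28) + 0·121 + (-1)·(-30) + 0·31 + (0)·(-29) = 30
  c_4 = 2·80 + (1)·(-28) + 0·121 + (2)·(-30) + 2·31 + (4)·(-29) = 18
  c_5 = 0·80 + (0)·(-28) + 0·121 + (0)·(-30) + 1·31 + (0)·(-29) = 31
  c_6 = 0·80 + (0)·(-28) + 1·121 + (2)·(-30) + 0·31 + (2)·(-29) = 3
Writing each c_i in base p = 2:
  c_1 = 29 = 1·2^0 + 0·2^1 + 1·2^2 + 1·2^3 + 1·2^4
  c_2 = 22 = 0·2^0 + 1·2^1 + 1·2^2 + 0·2^3 + 1·2^4
  c_3 = 30 = 0·2^0 + 1·2^1 + 1·2^2 + 1·2^3 + 1·2^4
  c_4 = 18 = 0·2^0 + 1·2^1 + 0·2^2 + 0·2^3 + 1·2^4
  c_5 = 31 = 1·2^0 + 1·2^1 + 1·2^2 + 1·2^3 + 1·2^4
  c_6 = 3 = 1·2^0 + 1·2^1
p-restricted factor λ_0 = (1, 0, 0, 0, 1, 1)
p-restricted factor λ_1 = (0, 1, 1, 1, 1, 1)
p-restricted factor λ_2 = (1, 1, 1, 0, 1, 0)
p-restricted factor λ_3 = (1, 0, 1, 0, 1, 0)
p-restricted factor λ_4 = (1, 1, 1, 1, 1, 0)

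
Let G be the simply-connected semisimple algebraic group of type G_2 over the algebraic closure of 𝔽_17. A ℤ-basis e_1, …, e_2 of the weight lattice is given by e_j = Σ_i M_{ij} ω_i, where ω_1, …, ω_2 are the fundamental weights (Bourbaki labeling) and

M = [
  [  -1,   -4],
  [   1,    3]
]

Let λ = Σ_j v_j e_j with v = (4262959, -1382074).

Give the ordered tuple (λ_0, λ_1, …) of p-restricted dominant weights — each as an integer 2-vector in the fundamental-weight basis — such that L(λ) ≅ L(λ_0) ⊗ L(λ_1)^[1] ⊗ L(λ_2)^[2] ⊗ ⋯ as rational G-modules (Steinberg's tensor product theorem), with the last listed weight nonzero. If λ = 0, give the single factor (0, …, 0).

ω-coordinates c = M·v, v = (4262959, -1382074):
  c_1 = (-1)·(4262959) + (-4)·(-1382074) = 1265337
  c_2 = 1·4262959 + (3)·(-1382074) = 116737
p = 17; digits c_i = Σ_j d_{ij}·17^j, 0 ≤ d_{ij} < 17:
  c_1 = 1265337 = 10·17^0 + 5·17^1 + 9·17^2 + 2·17^3 + 15·17^4
  c_2 = 116737 = 15·17^0 + 15·17^1 + 12·17^2 + 6·17^3 + 1·17^4
Factor λ_0 = (10, 15)
Factor λ_1 = (5, 15)
Factor λ_2 = (9, 12)
Factor λ_3 = (2, 6)
Factor λ_4 = (15, 1)

((10, 15), (5, 15), (9, 12), (2, 6), (15, 1))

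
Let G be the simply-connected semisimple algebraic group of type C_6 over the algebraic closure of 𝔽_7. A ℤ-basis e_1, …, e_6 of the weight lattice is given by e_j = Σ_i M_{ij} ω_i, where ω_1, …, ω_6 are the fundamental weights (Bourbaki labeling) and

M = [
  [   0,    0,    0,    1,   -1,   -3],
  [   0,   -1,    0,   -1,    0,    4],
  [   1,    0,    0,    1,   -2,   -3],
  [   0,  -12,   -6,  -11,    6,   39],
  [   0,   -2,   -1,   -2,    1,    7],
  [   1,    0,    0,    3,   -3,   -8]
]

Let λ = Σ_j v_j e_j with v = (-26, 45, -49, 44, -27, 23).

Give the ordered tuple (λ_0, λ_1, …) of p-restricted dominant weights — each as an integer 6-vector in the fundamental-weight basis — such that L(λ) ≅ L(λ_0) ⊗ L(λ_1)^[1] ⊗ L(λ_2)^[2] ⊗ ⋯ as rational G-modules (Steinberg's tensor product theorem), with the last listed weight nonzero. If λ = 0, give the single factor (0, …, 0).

((2, 3, 3, 5, 5, 3),)

Converting to the ω-basis (c_i = row i of M dotted with v = (-26, 45, -49, 44, -27, 23)):
  c_1 = (0)·(-26) + (0)·(45) + (0)·(-49) + (1)·(44) + (-1)·(-27) + (-3)·(23) = 2
  c_2 = (0)·(-26) + (-1)·(45) + (0)·(-49) + (-1)·(44) + (0)·(-27) + (4)·(23) = 3
  c_3 = (1)·(-26) + (0)·(45) + (0)·(-49) + (1)·(44) + (-2)·(-27) + (-3)·(23) = 3
  c_4 = (0)·(-26) + (-12)·(45) + (-6)·(-49) + (-11)·(44) + (6)·(-27) + (39)·(23) = 5
  c_5 = (0)·(-26) + (-2)·(45) + (-1)·(-49) + (-2)·(44) + (1)·(-27) + (7)·(23) = 5
  c_6 = (1)·(-26) + (0)·(45) + (0)·(-49) + (3)·(44) + (-3)·(-27) + (-8)·(23) = 3
Writing each c_i in base p = 7:
  c_1 = 2 = 2·7^0
  c_2 = 3 = 3·7^0
  c_3 = 3 = 3·7^0
  c_4 = 5 = 5·7^0
  c_5 = 5 = 5·7^0
  c_6 = 3 = 3·7^0
λ_0 = (2, 3, 3, 5, 5, 3)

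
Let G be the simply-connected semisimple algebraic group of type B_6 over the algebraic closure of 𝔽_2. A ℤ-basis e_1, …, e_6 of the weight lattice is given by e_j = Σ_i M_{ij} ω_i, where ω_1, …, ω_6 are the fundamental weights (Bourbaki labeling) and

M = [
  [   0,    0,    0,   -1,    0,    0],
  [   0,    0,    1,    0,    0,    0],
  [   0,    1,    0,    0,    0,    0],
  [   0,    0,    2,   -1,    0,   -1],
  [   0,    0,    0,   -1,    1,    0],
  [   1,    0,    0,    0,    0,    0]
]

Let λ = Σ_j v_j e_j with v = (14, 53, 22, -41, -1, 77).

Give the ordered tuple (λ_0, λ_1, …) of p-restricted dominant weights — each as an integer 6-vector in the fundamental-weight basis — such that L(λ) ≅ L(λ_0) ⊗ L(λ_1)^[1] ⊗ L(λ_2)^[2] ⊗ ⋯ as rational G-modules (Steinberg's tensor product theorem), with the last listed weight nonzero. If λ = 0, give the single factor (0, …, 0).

In the fundamental-weight basis, λ has coordinates c = M·v (v = (14, 53, 22, -41, -1, 77)):
  c_1 = 0*14 + 0*53 + 0*22 + -1*-41 + 0*-1 + 0*77 = 41
  c_2 = 0*14 + 0*53 + 1*22 + 0*-41 + 0*-1 + 0*77 = 22
  c_3 = 0*14 + 1*53 + 0*22 + 0*-41 + 0*-1 + 0*77 = 53
  c_4 = 0*14 + 0*53 + 2*22 + -1*-41 + 0*-1 + -1*77 = 8
  c_5 = 0*14 + 0*53 + 0*22 + -1*-41 + 1*-1 + 0*77 = 40
  c_6 = 1*14 + 0*53 + 0*22 + 0*-41 + 0*-1 + 0*77 = 14
p = 2; digits c_i = Σ_j d_{ij}·2^j, 0 ≤ d_{ij} < 2:
  c_1 = 41 = 1·2^0 + 0·2^1 + 0·2^2 + 1·2^3 + 0·2^4 + 1·2^5
  c_2 = 22 = 0·2^0 + 1·2^1 + 1·2^2 + 0·2^3 + 1·2^4
  c_3 = 53 = 1·2^0 + 0·2^1 + 1·2^2 + 0·2^3 + 1·2^4 + 1·2^5
  c_4 = 8 = 0·2^0 + 0·2^1 + 0·2^2 + 1·2^3
  c_5 = 40 = 0·2^0 + 0·2^1 + 0·2^2 + 1·2^3 + 0·2^4 + 1·2^5
  c_6 = 14 = 0·2^0 + 1·2^1 + 1·2^2 + 1·2^3
λ_0 = (1, 0, 1, 0, 0, 0)
λ_1 = (0, 1, 0, 0, 0, 1)
λ_2 = (0, 1, 1, 0, 0, 1)
λ_3 = (1, 0, 0, 1, 1, 1)
λ_4 = (0, 1, 1, 0, 0, 0)
λ_5 = (1, 0, 1, 0, 1, 0)

((1, 0, 1, 0, 0, 0), (0, 1, 0, 0, 0, 1), (0, 1, 1, 0, 0, 1), (1, 0, 0, 1, 1, 1), (0, 1, 1, 0, 0, 0), (1, 0, 1, 0, 1, 0))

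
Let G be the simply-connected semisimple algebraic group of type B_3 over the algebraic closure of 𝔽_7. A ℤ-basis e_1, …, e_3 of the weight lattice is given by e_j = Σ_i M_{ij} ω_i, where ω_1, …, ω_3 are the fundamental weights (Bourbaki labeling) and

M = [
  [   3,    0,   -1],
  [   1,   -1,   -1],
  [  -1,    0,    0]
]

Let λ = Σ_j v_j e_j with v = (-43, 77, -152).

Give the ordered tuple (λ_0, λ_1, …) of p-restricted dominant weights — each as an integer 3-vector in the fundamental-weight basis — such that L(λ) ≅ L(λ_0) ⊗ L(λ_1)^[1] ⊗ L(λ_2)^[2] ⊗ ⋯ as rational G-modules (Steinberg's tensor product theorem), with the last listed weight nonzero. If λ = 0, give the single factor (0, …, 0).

Compute c_i = Σ_j M_{ij} v_j with v = (-43, 77, -152):
  c_1 = 3*-43 + 0*77 + -1*-152 = 23
  c_2 = 1*-43 + -1*77 + -1*-152 = 32
  c_3 = -1*-43 + 0*77 + 0*-152 = 43
p = 7; digits c_i = Σ_j d_{ij}·7^j, 0 ≤ d_{ij} < 7:
  c_1 = 23 = 2·7^0 + 3·7^1
  c_2 = 32 = 4·7^0 + 4·7^1
  c_3 = 43 = 1·7^0 + 6·7^1
Factor λ_0 = (2, 4, 1)
Factor λ_1 = (3, 4, 6)

((2, 4, 1), (3, 4, 6))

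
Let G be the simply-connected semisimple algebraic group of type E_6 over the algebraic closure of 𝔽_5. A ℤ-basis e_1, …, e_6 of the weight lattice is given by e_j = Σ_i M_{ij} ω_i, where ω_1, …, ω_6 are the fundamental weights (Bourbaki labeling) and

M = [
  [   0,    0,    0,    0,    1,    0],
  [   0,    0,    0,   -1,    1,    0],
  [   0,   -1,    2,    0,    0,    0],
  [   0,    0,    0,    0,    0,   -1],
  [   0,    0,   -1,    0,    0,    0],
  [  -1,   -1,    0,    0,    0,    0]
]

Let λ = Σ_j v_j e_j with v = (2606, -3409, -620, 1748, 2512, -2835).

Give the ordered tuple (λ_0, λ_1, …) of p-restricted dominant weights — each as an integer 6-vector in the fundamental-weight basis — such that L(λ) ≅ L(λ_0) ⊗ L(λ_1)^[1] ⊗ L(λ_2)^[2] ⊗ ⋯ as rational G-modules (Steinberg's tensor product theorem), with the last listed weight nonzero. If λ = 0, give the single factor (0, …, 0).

((2, 4, 4, 0, 0, 3), (2, 2, 3, 2, 4, 0), (0, 0, 1, 3, 4, 2), (0, 1, 2, 2, 4, 1), (4, 1, 3, 4, 0, 1))

Change of basis e → ω: c = M·v where v = (2606, -3409, -620, 1748, 2512, -2835):
  c_1 = 0·2606 + (0)·(-3409) + (0)·(-620) + 0·1748 + 1·2512 + (0)·(-2835) = 2512
  c_2 = 0·2606 + (0)·(-3409) + (0)·(-620) + (-1)·(1748) + 1·2512 + (0)·(-2835) = 764
  c_3 = 0·2606 + (-1)·(-3409) + (2)·(-620) + 0·1748 + 0·2512 + (0)·(-2835) = 2169
  c_4 = 0·2606 + (0)·(-3409) + (0)·(-620) + 0·1748 + 0·2512 + (-1)·(-2835) = 2835
  c_5 = 0·2606 + (0)·(-3409) + (-1)·(-620) + 0·1748 + 0·2512 + (0)·(-2835) = 620
  c_6 = (-1)·(2606) + (-1)·(-3409) + (0)·(-620) + 0·1748 + 0·2512 + (0)·(-2835) = 803
Base-5 expansion of each c_i:
  c_1 = 2512 = 2·5^0 + 2·5^1 + 0·5^2 + 0·5^3 + 4·5^4
  c_2 = 764 = 4·5^0 + 2·5^1 + 0·5^2 + 1·5^3 + 1·5^4
  c_3 = 2169 = 4·5^0 + 3·5^1 + 1·5^2 + 2·5^3 + 3·5^4
  c_4 = 2835 = 0·5^0 + 2·5^1 + 3·5^2 + 2·5^3 + 4·5^4
  c_5 = 620 = 0·5^0 + 4·5^1 + 4·5^2 + 4·5^3
  c_6 = 803 = 3·5^0 + 0·5^1 + 2·5^2 + 1·5^3 + 1·5^4
λ_0 = (2, 4, 4, 0, 0, 3)
λ_1 = (2, 2, 3, 2, 4, 0)
λ_2 = (0, 0, 1, 3, 4, 2)
λ_3 = (0, 1, 2, 2, 4, 1)
λ_4 = (4, 1, 3, 4, 0, 1)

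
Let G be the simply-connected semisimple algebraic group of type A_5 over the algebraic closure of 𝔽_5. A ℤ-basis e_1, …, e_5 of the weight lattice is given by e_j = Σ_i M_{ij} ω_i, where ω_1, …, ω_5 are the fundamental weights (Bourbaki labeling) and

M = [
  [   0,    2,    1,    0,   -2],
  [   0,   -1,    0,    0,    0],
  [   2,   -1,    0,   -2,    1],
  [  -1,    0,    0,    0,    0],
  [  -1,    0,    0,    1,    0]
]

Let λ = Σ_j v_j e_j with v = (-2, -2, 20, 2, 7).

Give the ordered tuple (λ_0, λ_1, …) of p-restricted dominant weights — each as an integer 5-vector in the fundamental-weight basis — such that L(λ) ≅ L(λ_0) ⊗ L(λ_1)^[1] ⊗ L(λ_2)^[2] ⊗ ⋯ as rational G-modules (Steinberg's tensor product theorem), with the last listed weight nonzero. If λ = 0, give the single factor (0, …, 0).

((2, 2, 1, 2, 4),)

Converting to the ω-basis (c_i = row i of M dotted with v = (-2, -2, 20, 2, 7)):
  c_1 = 0*-2 + 2*-2 + 1*20 + 0*2 + -2*7 = 2
  c_2 = 0*-2 + -1*-2 + 0*20 + 0*2 + 0*7 = 2
  c_3 = 2*-2 + -1*-2 + 0*20 + -2*2 + 1*7 = 1
  c_4 = -1*-2 + 0*-2 + 0*20 + 0*2 + 0*7 = 2
  c_5 = -1*-2 + 0*-2 + 0*20 + 1*2 + 0*7 = 4
p = 5; digits c_i = Σ_j d_{ij}·5^j, 0 ≤ d_{ij} < 5:
  c_1 = 2 = 2·5^0
  c_2 = 2 = 2·5^0
  c_3 = 1 = 1·5^0
  c_4 = 2 = 2·5^0
  c_5 = 4 = 4·5^0
λ_0 = (2, 2, 1, 2, 4)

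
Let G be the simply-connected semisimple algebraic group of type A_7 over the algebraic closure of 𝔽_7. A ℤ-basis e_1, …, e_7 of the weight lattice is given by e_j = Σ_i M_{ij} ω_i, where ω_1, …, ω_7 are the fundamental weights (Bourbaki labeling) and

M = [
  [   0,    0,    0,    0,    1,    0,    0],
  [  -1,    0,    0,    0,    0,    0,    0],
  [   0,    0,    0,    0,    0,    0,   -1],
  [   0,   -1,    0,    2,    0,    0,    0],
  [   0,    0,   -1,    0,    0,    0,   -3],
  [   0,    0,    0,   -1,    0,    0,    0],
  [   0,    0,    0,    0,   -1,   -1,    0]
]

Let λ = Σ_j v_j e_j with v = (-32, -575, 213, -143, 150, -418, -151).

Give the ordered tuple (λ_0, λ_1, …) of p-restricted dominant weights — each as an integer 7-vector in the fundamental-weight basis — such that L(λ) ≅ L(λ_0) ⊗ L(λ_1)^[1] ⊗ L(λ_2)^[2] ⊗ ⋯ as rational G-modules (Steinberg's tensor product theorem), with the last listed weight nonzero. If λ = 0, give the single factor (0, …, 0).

((3, 4, 4, 2, 2, 3, 2), (0, 4, 0, 6, 6, 6, 3), (3, 0, 3, 5, 4, 2, 5))

Converting to the ω-basis (c_i = row i of M dotted with v = (-32, -575, 213, -143, 150, -418, -151)):
  c_1 = (0)·(-32) + (0)·(-575) + (0)·(213) + (0)·(-143) + (1)·(150) + (0)·(-418) + (0)·(-151) = 150
  c_2 = (-1)·(-32) + (0)·(-575) + (0)·(213) + (0)·(-143) + (0)·(150) + (0)·(-418) + (0)·(-151) = 32
  c_3 = (0)·(-32) + (0)·(-575) + (0)·(213) + (0)·(-143) + (0)·(150) + (0)·(-418) + (-1)·(-151) = 151
  c_4 = (0)·(-32) + (-1)·(-575) + (0)·(213) + (2)·(-143) + (0)·(150) + (0)·(-418) + (0)·(-151) = 289
  c_5 = (0)·(-32) + (0)·(-575) + (-1)·(213) + (0)·(-143) + (0)·(150) + (0)·(-418) + (-3)·(-151) = 240
  c_6 = (0)·(-32) + (0)·(-575) + (0)·(213) + (-1)·(-143) + (0)·(150) + (0)·(-418) + (0)·(-151) = 143
  c_7 = (0)·(-32) + (0)·(-575) + (0)·(213) + (0)·(-143) + (-1)·(150) + (-1)·(-418) + (0)·(-151) = 268
Base-7 expansion of each c_i:
  c_1 = 150 = 3·7^0 + 0·7^1 + 3·7^2
  c_2 = 32 = 4·7^0 + 4·7^1
  c_3 = 151 = 4·7^0 + 0·7^1 + 3·7^2
  c_4 = 289 = 2·7^0 + 6·7^1 + 5·7^2
  c_5 = 240 = 2·7^0 + 6·7^1 + 4·7^2
  c_6 = 143 = 3·7^0 + 6·7^1 + 2·7^2
  c_7 = 268 = 2·7^0 + 3·7^1 + 5·7^2
λ_0 = (3, 4, 4, 2, 2, 3, 2)
λ_1 = (0, 4, 0, 6, 6, 6, 3)
λ_2 = (3, 0, 3, 5, 4, 2, 5)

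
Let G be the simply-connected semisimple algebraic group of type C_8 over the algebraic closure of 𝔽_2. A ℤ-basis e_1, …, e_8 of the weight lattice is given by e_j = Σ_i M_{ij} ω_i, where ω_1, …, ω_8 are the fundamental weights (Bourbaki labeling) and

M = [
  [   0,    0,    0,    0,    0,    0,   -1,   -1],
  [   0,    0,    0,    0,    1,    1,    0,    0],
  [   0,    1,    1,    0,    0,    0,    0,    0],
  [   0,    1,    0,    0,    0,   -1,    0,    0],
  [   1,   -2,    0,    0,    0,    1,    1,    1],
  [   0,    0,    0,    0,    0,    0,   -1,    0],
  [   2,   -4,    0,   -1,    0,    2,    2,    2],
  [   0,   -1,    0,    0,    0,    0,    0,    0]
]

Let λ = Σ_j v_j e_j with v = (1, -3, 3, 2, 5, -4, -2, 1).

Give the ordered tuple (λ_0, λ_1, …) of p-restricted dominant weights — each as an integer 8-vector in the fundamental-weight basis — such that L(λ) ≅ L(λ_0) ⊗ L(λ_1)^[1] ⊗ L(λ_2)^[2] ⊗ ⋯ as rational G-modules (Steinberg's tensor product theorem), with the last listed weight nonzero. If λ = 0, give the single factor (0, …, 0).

((1, 1, 0, 1, 0, 0, 0, 1), (0, 0, 0, 0, 1, 1, 1, 1))

ω-coordinates c = M·v, v = (1, -3, 3, 2, 5, -4, -2, 1):
  c_1 = (0)·(1) + (0)·(-3) + (0)·(3) + (0)·(2) + (0)·(5) + (0)·(-4) + (-1)·(-2) + (-1)·(1) = 1
  c_2 = (0)·(1) + (0)·(-3) + (0)·(3) + (0)·(2) + (1)·(5) + (1)·(-4) + (0)·(-2) + (0)·(1) = 1
  c_3 = (0)·(1) + (1)·(-3) + (1)·(3) + (0)·(2) + (0)·(5) + (0)·(-4) + (0)·(-2) + (0)·(1) = 0
  c_4 = (0)·(1) + (1)·(-3) + (0)·(3) + (0)·(2) + (0)·(5) + (-1)·(-4) + (0)·(-2) + (0)·(1) = 1
  c_5 = (1)·(1) + (-2)·(-3) + (0)·(3) + (0)·(2) + (0)·(5) + (1)·(-4) + (1)·(-2) + (1)·(1) = 2
  c_6 = (0)·(1) + (0)·(-3) + (0)·(3) + (0)·(2) + (0)·(5) + (0)·(-4) + (-1)·(-2) + (0)·(1) = 2
  c_7 = (2)·(1) + (-4)·(-3) + (0)·(3) + (-1)·(2) + (0)·(5) + (2)·(-4) + (2)·(-2) + (2)·(1) = 2
  c_8 = (0)·(1) + (-1)·(-3) + (0)·(3) + (0)·(2) + (0)·(5) + (0)·(-4) + (0)·(-2) + (0)·(1) = 3
Writing each c_i in base p = 2:
  c_1 = 1 = 1·2^0
  c_2 = 1 = 1·2^0
  c_3 = 0
  c_4 = 1 = 1·2^0
  c_5 = 2 = 0·2^0 + 1·2^1
  c_6 = 2 = 0·2^0 + 1·2^1
  c_7 = 2 = 0·2^0 + 1·2^1
  c_8 = 3 = 1·2^0 + 1·2^1
p-restricted factor λ_0 = (1, 1, 0, 1, 0, 0, 0, 1)
p-restricted factor λ_1 = (0, 0, 0, 0, 1, 1, 1, 1)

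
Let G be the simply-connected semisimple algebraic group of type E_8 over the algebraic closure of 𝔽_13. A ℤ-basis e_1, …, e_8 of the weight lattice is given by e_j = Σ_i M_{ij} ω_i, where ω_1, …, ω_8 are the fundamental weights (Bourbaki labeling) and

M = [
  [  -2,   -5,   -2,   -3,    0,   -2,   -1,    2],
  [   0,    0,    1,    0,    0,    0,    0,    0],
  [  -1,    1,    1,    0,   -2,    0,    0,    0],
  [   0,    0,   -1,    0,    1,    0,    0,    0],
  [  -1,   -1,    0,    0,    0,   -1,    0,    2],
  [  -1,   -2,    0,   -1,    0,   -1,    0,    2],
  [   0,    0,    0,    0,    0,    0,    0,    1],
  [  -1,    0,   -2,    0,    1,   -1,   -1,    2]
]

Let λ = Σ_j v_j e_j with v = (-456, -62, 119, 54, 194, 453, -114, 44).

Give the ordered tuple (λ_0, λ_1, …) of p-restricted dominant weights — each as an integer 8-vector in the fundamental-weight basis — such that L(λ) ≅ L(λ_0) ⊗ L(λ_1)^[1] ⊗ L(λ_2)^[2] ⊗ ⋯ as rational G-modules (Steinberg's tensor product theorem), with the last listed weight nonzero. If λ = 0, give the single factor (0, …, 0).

In the fundamental-weight basis, λ has coordinates c = M·v (v = (-456, -62, 119, 54, 194, 453, -114, 44)):
  c_1 = -2*-456 + -5*-62 + -2*119 + -3*54 + 0*194 + -2*453 + -1*-114 + 2*44 = 118
  c_2 = 0*-456 + 0*-62 + 1*119 + 0*54 + 0*194 + 0*453 + 0*-114 + 0*44 = 119
  c_3 = -1*-456 + 1*-62 + 1*119 + 0*54 + -2*194 + 0*453 + 0*-114 + 0*44 = 125
  c_4 = 0*-456 + 0*-62 + -1*119 + 0*54 + 1*194 + 0*453 + 0*-114 + 0*44 = 75
  c_5 = -1*-456 + -1*-62 + 0*119 + 0*54 + 0*194 + -1*453 + 0*-114 + 2*44 = 153
  c_6 = -1*-456 + -2*-62 + 0*119 + -1*54 + 0*194 + -1*453 + 0*-114 + 2*44 = 161
  c_7 = 0*-456 + 0*-62 + 0*119 + 0*54 + 0*194 + 0*453 + 0*-114 + 1*44 = 44
  c_8 = -1*-456 + 0*-62 + -2*119 + 0*54 + 1*194 + -1*453 + -1*-114 + 2*44 = 161
Expand coordinatewise in base 13:
  c_1 = 118 = 1·13^0 + 9·13^1
  c_2 = 119 = 2·13^0 + 9·13^1
  c_3 = 125 = 8·13^0 + 9·13^1
  c_4 = 75 = 10·13^0 + 5·13^1
  c_5 = 153 = 10·13^0 + 11·13^1
  c_6 = 161 = 5·13^0 + 12·13^1
  c_7 = 44 = 5·13^0 + 3·13^1
  c_8 = 161 = 5·13^0 + 12·13^1
Factor λ_0 = (1, 2, 8, 10, 10, 5, 5, 5)
Factor λ_1 = (9, 9, 9, 5, 11, 12, 3, 12)

((1, 2, 8, 10, 10, 5, 5, 5), (9, 9, 9, 5, 11, 12, 3, 12))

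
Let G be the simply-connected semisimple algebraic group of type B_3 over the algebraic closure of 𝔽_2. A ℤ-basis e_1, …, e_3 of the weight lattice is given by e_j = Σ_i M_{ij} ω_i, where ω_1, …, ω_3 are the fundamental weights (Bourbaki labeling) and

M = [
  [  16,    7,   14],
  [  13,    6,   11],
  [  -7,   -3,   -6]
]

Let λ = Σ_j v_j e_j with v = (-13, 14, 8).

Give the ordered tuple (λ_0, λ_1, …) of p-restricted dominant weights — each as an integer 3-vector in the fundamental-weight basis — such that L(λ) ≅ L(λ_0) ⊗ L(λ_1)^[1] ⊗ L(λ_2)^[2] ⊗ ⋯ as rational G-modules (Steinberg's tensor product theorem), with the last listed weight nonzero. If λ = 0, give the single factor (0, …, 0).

ω-coordinates c = M·v, v = (-13, 14, 8):
  c_1 = 16*-13 + 7*14 + 14*8 = 2
  c_2 = 13*-13 + 6*14 + 11*8 = 3
  c_3 = -7*-13 + -3*14 + -6*8 = 1
Writing each c_i in base p = 2:
  c_1 = 2 = 0·2^0 + 1·2^1
  c_2 = 3 = 1·2^0 + 1·2^1
  c_3 = 1 = 1·2^0
λ_0 = (0, 1, 1)
λ_1 = (1, 1, 0)

((0, 1, 1), (1, 1, 0))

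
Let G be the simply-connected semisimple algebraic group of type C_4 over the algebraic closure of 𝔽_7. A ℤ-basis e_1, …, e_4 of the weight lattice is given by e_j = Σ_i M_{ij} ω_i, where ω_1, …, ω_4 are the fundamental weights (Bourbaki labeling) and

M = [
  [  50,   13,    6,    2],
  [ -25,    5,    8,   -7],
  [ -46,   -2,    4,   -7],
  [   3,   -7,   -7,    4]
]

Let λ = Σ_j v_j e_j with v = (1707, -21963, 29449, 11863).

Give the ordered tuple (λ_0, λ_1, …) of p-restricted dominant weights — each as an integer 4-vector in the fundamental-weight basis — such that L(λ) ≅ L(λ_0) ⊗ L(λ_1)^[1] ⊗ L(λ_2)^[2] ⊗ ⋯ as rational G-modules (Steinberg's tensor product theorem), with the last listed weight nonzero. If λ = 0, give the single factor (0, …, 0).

((6, 5, 5, 3), (0, 1, 1, 3), (5, 1, 3, 3))

In the fundamental-weight basis, λ has coordinates c = M·v (v = (1707, -21963, 29449, 11863)):
  c_1 = 50·1707 + (13)·(-21963) + 6·29449 + 2·11863 = 251
  c_2 = (-25)·(1707) + (5)·(-21963) + 8·29449 + (-7)·(11863) = 61
  c_3 = (-46)·(1707) + (-2)·(-21963) + 4·29449 + (-7)·(11863) = 159
  c_4 = 3·1707 + (-7)·(-21963) + (-7)·(29449) + 4·11863 = 171
Base-7 expansion of each c_i:
  c_1 = 251 = 6·7^0 + 0·7^1 + 5·7^2
  c_2 = 61 = 5·7^0 + 1·7^1 + 1·7^2
  c_3 = 159 = 5·7^0 + 1·7^1 + 3·7^2
  c_4 = 171 = 3·7^0 + 3·7^1 + 3·7^2
p-restricted factor λ_0 = (6, 5, 5, 3)
p-restricted factor λ_1 = (0, 1, 1, 3)
p-restricted factor λ_2 = (5, 1, 3, 3)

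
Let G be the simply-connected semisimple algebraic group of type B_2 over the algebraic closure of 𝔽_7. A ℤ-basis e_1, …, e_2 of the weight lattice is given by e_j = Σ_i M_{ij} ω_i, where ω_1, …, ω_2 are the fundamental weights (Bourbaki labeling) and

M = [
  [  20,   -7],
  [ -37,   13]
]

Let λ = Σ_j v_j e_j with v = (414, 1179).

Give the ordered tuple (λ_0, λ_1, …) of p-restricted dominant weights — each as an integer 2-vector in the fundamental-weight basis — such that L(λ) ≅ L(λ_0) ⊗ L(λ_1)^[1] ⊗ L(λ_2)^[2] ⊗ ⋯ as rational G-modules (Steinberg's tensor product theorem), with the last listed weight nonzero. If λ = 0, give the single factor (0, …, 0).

((6, 2), (3, 1))

Compute c_i = Σ_j M_{ij} v_j with v = (414, 1179):
  c_1 = 20·414 + (-7)·(1179) = 27
  c_2 = (-37)·(414) + 13·1179 = 9
p = 7; digits c_i = Σ_j d_{ij}·7^j, 0 ≤ d_{ij} < 7:
  c_1 = 27 = 6·7^0 + 3·7^1
  c_2 = 9 = 2·7^0 + 1·7^1
Factor λ_0 = (6, 2)
Factor λ_1 = (3, 1)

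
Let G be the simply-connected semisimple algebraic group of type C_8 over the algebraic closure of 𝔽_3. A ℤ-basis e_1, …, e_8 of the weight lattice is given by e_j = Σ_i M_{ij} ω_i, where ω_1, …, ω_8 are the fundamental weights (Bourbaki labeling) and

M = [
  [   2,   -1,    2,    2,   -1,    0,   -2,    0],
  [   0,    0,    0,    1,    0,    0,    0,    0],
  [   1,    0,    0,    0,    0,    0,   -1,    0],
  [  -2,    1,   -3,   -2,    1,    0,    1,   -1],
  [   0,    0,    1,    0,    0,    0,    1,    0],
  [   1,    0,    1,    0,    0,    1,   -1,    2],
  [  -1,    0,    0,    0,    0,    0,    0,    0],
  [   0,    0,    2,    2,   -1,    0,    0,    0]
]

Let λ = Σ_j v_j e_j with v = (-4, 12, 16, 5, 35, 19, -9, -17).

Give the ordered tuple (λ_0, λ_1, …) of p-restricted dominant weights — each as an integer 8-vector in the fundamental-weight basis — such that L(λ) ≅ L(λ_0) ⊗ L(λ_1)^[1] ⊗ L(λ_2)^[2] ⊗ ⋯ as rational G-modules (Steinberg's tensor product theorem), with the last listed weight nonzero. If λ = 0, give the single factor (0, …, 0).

Compute c_i = Σ_j M_{ij} v_j with v = (-4, 12, 16, 5, 35, 19, -9, -17):
  c_1 = (2)·(-4) + (-1)·(12) + (2)·(16) + (2)·(5) + (-1)·(35) + (0)·(19) + (-2)·(-9) + (0)·(-17) = 5
  c_2 = (0)·(-4) + (0)·(12) + (0)·(16) + (1)·(5) + (0)·(35) + (0)·(19) + (0)·(-9) + (0)·(-17) = 5
  c_3 = (1)·(-4) + (0)·(12) + (0)·(16) + (0)·(5) + (0)·(35) + (0)·(19) + (-1)·(-9) + (0)·(-17) = 5
  c_4 = (-2)·(-4) + (1)·(12) + (-3)·(16) + (-2)·(5) + (1)·(35) + (0)·(19) + (1)·(-9) + (-1)·(-17) = 5
  c_5 = (0)·(-4) + (0)·(12) + (1)·(16) + (0)·(5) + (0)·(35) + (0)·(19) + (1)·(-9) + (0)·(-17) = 7
  c_6 = (1)·(-4) + (0)·(12) + (1)·(16) + (0)·(5) + (0)·(35) + (1)·(19) + (-1)·(-9) + (2)·(-17) = 6
  c_7 = (-1)·(-4) + (0)·(12) + (0)·(16) + (0)·(5) + (0)·(35) + (0)·(19) + (0)·(-9) + (0)·(-17) = 4
  c_8 = (0)·(-4) + (0)·(12) + (2)·(16) + (2)·(5) + (-1)·(35) + (0)·(19) + (0)·(-9) + (0)·(-17) = 7
Writing each c_i in base p = 3:
  c_1 = 5 = 2·3^0 + 1·3^1
  c_2 = 5 = 2·3^0 + 1·3^1
  c_3 = 5 = 2·3^0 + 1·3^1
  c_4 = 5 = 2·3^0 + 1·3^1
  c_5 = 7 = 1·3^0 + 2·3^1
  c_6 = 6 = 0·3^0 + 2·3^1
  c_7 = 4 = 1·3^0 + 1·3^1
  c_8 = 7 = 1·3^0 + 2·3^1
λ_0 = (2, 2, 2, 2, 1, 0, 1, 1)
λ_1 = (1, 1, 1, 1, 2, 2, 1, 2)

((2, 2, 2, 2, 1, 0, 1, 1), (1, 1, 1, 1, 2, 2, 1, 2))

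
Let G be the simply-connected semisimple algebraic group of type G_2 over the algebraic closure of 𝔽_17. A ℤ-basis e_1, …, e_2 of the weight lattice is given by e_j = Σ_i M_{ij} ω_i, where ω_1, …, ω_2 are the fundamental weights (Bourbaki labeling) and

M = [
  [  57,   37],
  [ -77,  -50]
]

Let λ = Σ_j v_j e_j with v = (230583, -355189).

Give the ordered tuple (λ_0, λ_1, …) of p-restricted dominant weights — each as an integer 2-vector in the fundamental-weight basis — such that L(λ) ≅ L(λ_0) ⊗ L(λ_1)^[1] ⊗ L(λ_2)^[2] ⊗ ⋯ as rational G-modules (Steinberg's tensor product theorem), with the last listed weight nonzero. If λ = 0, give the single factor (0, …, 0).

((14, 3), (4, 13), (4, 15))

Compute c_i = Σ_j M_{ij} v_j with v = (230583, -355189):
  c_1 = 57·230583 + (37)·(-355189) = 1238
  c_2 = (-77)·(230583) + (-50)·(-355189) = 4559
Writing each c_i in base p = 17:
  c_1 = 1238 = 14·17^0 + 4·17^1 + 4·17^2
  c_2 = 4559 = 3·17^0 + 13·17^1 + 15·17^2
p-restricted factor λ_0 = (14, 3)
p-restricted factor λ_1 = (4, 13)
p-restricted factor λ_2 = (4, 15)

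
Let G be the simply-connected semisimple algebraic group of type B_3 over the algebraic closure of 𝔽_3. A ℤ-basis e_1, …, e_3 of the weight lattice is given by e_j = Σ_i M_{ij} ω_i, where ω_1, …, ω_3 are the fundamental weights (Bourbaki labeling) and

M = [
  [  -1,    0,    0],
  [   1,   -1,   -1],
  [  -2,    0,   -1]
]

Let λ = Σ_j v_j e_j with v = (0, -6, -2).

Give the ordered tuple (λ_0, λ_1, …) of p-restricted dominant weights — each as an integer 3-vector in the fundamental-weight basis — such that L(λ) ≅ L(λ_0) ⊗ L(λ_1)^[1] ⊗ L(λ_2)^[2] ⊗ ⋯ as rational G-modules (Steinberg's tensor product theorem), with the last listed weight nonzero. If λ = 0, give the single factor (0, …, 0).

((0, 2, 2), (0, 2, 0))

Change of basis e → ω: c = M·v where v = (0, -6, -2):
  c_1 = (-1)·(0) + (0)·(-6) + (0)·(-2) = 0
  c_2 = 1·0 + (-1)·(-6) + (-1)·(-2) = 8
  c_3 = (-2)·(0) + (0)·(-6) + (-1)·(-2) = 2
Base-3 expansion of each c_i:
  c_1 = 0
  c_2 = 8 = 2·3^0 + 2·3^1
  c_3 = 2 = 2·3^0
Factor λ_0 = (0, 2, 2)
Factor λ_1 = (0, 2, 0)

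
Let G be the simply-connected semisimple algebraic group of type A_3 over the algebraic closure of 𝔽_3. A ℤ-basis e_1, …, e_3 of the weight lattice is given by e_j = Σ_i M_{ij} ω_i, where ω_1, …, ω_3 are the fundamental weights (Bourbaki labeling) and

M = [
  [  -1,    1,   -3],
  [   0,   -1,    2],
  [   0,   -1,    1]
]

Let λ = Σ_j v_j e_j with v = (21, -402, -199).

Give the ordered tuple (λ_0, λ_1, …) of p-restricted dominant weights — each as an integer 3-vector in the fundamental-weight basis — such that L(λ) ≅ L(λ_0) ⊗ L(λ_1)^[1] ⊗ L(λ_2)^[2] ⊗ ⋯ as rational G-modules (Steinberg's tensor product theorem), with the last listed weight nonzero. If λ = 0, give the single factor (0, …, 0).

Converting to the ω-basis (c_i = row i of M dotted with v = (21, -402, -199)):
  c_1 = (-1)·(21) + (1)·(-402) + (-3)·(-199) = 174
  c_2 = (0)·(21) + (-1)·(-402) + (2)·(-199) = 4
  c_3 = (0)·(21) + (-1)·(-402) + (1)·(-199) = 203
Writing each c_i in base p = 3:
  c_1 = 174 = 0·3^0 + 1·3^1 + 1·3^2 + 0·3^3 + 2·3^4
  c_2 = 4 = 1·3^0 + 1·3^1
  c_3 = 203 = 2·3^0 + 1·3^1 + 1·3^2 + 1·3^3 + 2·3^4
p-restricted factor λ_0 = (0, 1, 2)
p-restricted factor λ_1 = (1, 1, 1)
p-restricted factor λ_2 = (1, 0, 1)
p-restricted factor λ_3 = (0, 0, 1)
p-restricted factor λ_4 = (2, 0, 2)

((0, 1, 2), (1, 1, 1), (1, 0, 1), (0, 0, 1), (2, 0, 2))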